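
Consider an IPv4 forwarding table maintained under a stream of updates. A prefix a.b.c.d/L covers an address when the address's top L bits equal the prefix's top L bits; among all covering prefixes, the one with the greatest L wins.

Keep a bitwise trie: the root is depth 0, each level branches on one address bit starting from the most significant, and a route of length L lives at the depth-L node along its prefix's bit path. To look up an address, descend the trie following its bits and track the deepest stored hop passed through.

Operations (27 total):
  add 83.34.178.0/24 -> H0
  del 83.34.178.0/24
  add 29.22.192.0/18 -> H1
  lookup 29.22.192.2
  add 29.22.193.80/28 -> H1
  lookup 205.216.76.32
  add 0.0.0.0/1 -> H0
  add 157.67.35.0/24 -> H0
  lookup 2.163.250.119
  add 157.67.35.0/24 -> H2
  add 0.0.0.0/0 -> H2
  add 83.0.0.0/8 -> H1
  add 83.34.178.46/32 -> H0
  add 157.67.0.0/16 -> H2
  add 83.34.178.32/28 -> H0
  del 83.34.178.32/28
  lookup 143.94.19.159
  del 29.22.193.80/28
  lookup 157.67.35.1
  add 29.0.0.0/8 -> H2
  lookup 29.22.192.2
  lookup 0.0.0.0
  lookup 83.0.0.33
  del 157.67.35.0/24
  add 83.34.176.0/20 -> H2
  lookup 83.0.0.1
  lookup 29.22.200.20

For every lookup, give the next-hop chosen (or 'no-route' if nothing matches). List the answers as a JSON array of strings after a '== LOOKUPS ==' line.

Apply in order:
  add 83.34.178.0/24 -> H0 at depth 24
  - 83.34.178.0/24 clear@24
  add 29.22.192.0/18 -> H1 at depth 18
  ? 29.22.192.2  path d0:-→d1:-→d2:-→d3:-→d4:-→d5:-→d6:-→d7:-→d8:-→d9:-→d10:-→d11:-→d12:-→d13:-→d14:-→d15:-→d16:-→d17:-→d18:H1  best=H1
  add 29.22.193.80/28 -> H1 at depth 28
  ? 205.216.76.32  path d0:-  best=no-route
  add 0.0.0.0/1 -> H0 at depth 1
  add 157.67.35.0/24 -> H0 at depth 24
  ? 2.163.250.119  path d0:-→d1:H0→d2:-→d3:-  best=H0
  add 157.67.35.0/24 -> H2 at depth 24
  add 0.0.0.0/0 -> H2 at depth 0
  add 83.0.0.0/8 -> H1 at depth 8
  add 83.34.178.46/32 -> H0 at depth 32
  add 157.67.0.0/16 -> H2 at depth 16
  add 83.34.178.32/28 -> H0 at depth 28
  - 83.34.178.32/28 clear@28
  ? 143.94.19.159  path d0:H2→d1:-→d2:-→d3:-  best=H2
  - 29.22.193.80/28 clear@28
  ? 157.67.35.1  path d0:H2→d1:-→d2:-→d3:-→d4:-→d5:-→d6:-→d7:-→d8:-→d9:-→d10:-→d11:-→d12:-→d13:-→d14:-→d15:-→d16:H2→d17:-→d18:-→d19:-→d20:-→d21:-→d22:-→d23:-→d24:H2  best=H2
  add 29.0.0.0/8 -> H2 at depth 8
  ? 29.22.192.2  path d0:H2→d1:H0→d2:-→d3:-→d4:-→d5:-→d6:-→d7:-→d8:H2→d9:-→d10:-→d11:-→d12:-→d13:-→d14:-→d15:-→d16:-→d17:-→d18:H1→d19:-→d20:-→d21:-→d22:-→d23:-  best=H1
  ? 0.0.0.0  path d0:H2→d1:H0→d2:-→d3:-  best=H0
  ? 83.0.0.33  path d0:H2→d1:H0→d2:-→d3:-→d4:-→d5:-→d6:-→d7:-→d8:H1→d9:-→d10:-  best=H1
  - 157.67.35.0/24 clear@24
  add 83.34.176.0/20 -> H2 at depth 20
  ? 83.0.0.1  path d0:H2→d1:H0→d2:-→d3:-→d4:-→d5:-→d6:-→d7:-→d8:H1→d9:-→d10:-  best=H1
  ? 29.22.200.20  path d0:H2→d1:H0→d2:-→d3:-→d4:-→d5:-→d6:-→d7:-→d8:H2→d9:-→d10:-→d11:-→d12:-→d13:-→d14:-→d15:-→d16:-→d17:-→d18:H1→d19:-→d20:-  best=H1

== LOOKUPS ==
["H1","no-route","H0","H2","H2","H1","H0","H1","H1","H1"]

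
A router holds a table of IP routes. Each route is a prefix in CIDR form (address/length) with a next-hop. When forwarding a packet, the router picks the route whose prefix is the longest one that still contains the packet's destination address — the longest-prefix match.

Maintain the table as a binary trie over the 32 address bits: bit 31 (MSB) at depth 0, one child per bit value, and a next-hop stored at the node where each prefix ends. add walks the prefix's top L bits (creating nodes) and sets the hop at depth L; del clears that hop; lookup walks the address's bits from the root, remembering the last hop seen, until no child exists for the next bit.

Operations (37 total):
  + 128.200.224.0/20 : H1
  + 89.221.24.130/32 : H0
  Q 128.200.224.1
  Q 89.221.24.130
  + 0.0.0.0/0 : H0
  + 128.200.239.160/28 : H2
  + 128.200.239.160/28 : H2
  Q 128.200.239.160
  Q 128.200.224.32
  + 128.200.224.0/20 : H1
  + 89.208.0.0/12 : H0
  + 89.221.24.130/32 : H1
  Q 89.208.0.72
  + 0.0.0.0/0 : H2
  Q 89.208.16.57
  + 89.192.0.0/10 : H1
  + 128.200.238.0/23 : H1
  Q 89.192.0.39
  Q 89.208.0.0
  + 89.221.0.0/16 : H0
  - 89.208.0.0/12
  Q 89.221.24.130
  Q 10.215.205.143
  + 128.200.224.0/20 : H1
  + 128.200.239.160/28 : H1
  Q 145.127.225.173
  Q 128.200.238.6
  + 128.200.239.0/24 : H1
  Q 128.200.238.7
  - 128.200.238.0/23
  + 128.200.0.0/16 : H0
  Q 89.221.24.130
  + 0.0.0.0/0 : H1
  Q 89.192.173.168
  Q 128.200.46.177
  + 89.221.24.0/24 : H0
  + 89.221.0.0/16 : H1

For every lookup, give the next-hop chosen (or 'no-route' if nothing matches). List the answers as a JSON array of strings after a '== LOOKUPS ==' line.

Process each operation:
  add 128.200.224.0/20 -> H1 at depth 20
  add 89.221.24.130/32 -> H0 at depth 32
  ? 128.200.224.1  path d0:-→d1:-→d2:-→d3:-→d4:-→d5:-→d6:-→d7:-→d8:-→d9:-→d10:-→d11:-→d12:-→d13:-→d14:-→d15:-→d16:-→d17:-→d18:-→d19:-→d20:H1  best=H1
  ? 89.221.24.130  path d0:-→d1:-→d2:-→d3:-→d4:-→d5:-→d6:-→d7:-→d8:-→d9:-→d10:-→d11:-→d12:-→d13:-→d14:-→d15:-→d16:-→d17:-→d18:-→d19:-→d20:-→d21:-→d22:-→d23:-→d24:-→d25:-→d26:-→d27:-→d28:-→d29:-→d30:-→d31:-→d32:H0  best=H0
  add 0.0.0.0/0 -> H0 at depth 0
  add 128.200.239.160/28 -> H2 at depth 28
  add 128.200.239.160/28 -> H2 at depth 28
  ? 128.200.239.160  path d0:H0→d1:-→d2:-→d3:-→d4:-→d5:-→d6:-→d7:-→d8:-→d9:-→d10:-→d11:-→d12:-→d13:-→d14:-→d15:-→d16:-→d17:-→d18:-→d19:-→d20:H1→d21:-→d22:-→d23:-→d24:-→d25:-→d26:-→d27:-→d28:H2  best=H2
  ? 128.200.224.32  path d0:H0→d1:-→d2:-→d3:-→d4:-→d5:-→d6:-→d7:-→d8:-→d9:-→d10:-→d11:-→d12:-→d13:-→d14:-→d15:-→d16:-→d17:-→d18:-→d19:-→d20:H1  best=H1
  add 128.200.224.0/20 -> H1 at depth 20
  add 89.208.0.0/12 -> H0 at depth 12
  add 89.221.24.130/32 -> H1 at depth 32
  ? 89.208.0.72  path d0:H0→d1:-→d2:-→d3:-→d4:-→d5:-→d6:-→d7:-→d8:-→d9:-→d10:-→d11:-→d12:H0  best=H0
  add 0.0.0.0/0 -> H2 at depth 0
  ? 89.208.16.57  path d0:H2→d1:-→d2:-→d3:-→d4:-→d5:-→d6:-→d7:-→d8:-→d9:-→d10:-→d11:-→d12:H0  best=H0
  add 89.192.0.0/10 -> H1 at depth 10
  add 128.200.238.0/23 -> H1 at depth 23
  ? 89.192.0.39  path d0:H2→d1:-→d2:-→d3:-→d4:-→d5:-→d6:-→d7:-→d8:-→d9:-→d10:H1→d11:-  best=H1
  ? 89.208.0.0  path d0:H2→d1:-→d2:-→d3:-→d4:-→d5:-→d6:-→d7:-→d8:-→d9:-→d10:H1→d11:-→d12:H0  best=H0
  add 89.221.0.0/16 -> H0 at depth 16
  del 89.208.0.0/12 (clear depth 12)
  ? 89.221.24.130  path d0:H2→d1:-→d2:-→d3:-→d4:-→d5:-→d6:-→d7:-→d8:-→d9:-→d10:H1→d11:-→d12:-→d13:-→d14:-→d15:-→d16:H0→d17:-→d18:-→d19:-→d20:-→d21:-→d22:-→d23:-→d24:-→d25:-→d26:-→d27:-→d28:-→d29:-→d30:-→d31:-→d32:H1  best=H1
  ? 10.215.205.143  path d0:H2→d1:-  best=H2
  add 128.200.224.0/20 -> H1 at depth 20
  add 128.200.239.160/28 -> H1 at depth 28
  ? 145.127.225.173  path d0:H2→d1:-→d2:-→d3:-  best=H2
  ? 128.200.238.6  path d0:H2→d1:-→d2:-→d3:-→d4:-→d5:-→d6:-→d7:-→d8:-→d9:-→d10:-→d11:-→d12:-→d13:-→d14:-→d15:-→d16:-→d17:-→d18:-→d19:-→d20:H1→d21:-→d22:-→d23:H1  best=H1
  add 128.200.239.0/24 -> H1 at depth 24
  ? 128.200.238.7  path d0:H2→d1:-→d2:-→d3:-→d4:-→d5:-→d6:-→d7:-→d8:-→d9:-→d10:-→d11:-→d12:-→d13:-→d14:-→d15:-→d16:-→d17:-→d18:-→d19:-→d20:H1→d21:-→d22:-→d23:H1  best=H1
  del 128.200.238.0/23 (clear depth 23)
  add 128.200.0.0/16 -> H0 at depth 16
  ? 89.221.24.130  path d0:H2→d1:-→d2:-→d3:-→d4:-→d5:-→d6:-→d7:-→d8:-→d9:-→d10:H1→d11:-→d12:-→d13:-→d14:-→d15:-→d16:H0→d17:-→d18:-→d19:-→d20:-→d21:-→d22:-→d23:-→d24:-→d25:-→d26:-→d27:-→d28:-→d29:-→d30:-→d31:-→d32:H1  best=H1
  add 0.0.0.0/0 -> H1 at depth 0
  ? 89.192.173.168  path d0:H1→d1:-→d2:-→d3:-→d4:-→d5:-→d6:-→d7:-→d8:-→d9:-→d10:H1→d11:-  best=H1
  ? 128.200.46.177  path d0:H1→d1:-→d2:-→d3:-→d4:-→d5:-→d6:-→d7:-→d8:-→d9:-→d10:-→d11:-→d12:-→d13:-→d14:-→d15:-→d16:H0  best=H0
  add 89.221.24.0/24 -> H0 at depth 24
  add 89.221.0.0/16 -> H1 at depth 16

== LOOKUPS ==
["H1","H0","H2","H1","H0","H0","H1","H0","H1","H2","H2","H1","H1","H1","H1","H0"]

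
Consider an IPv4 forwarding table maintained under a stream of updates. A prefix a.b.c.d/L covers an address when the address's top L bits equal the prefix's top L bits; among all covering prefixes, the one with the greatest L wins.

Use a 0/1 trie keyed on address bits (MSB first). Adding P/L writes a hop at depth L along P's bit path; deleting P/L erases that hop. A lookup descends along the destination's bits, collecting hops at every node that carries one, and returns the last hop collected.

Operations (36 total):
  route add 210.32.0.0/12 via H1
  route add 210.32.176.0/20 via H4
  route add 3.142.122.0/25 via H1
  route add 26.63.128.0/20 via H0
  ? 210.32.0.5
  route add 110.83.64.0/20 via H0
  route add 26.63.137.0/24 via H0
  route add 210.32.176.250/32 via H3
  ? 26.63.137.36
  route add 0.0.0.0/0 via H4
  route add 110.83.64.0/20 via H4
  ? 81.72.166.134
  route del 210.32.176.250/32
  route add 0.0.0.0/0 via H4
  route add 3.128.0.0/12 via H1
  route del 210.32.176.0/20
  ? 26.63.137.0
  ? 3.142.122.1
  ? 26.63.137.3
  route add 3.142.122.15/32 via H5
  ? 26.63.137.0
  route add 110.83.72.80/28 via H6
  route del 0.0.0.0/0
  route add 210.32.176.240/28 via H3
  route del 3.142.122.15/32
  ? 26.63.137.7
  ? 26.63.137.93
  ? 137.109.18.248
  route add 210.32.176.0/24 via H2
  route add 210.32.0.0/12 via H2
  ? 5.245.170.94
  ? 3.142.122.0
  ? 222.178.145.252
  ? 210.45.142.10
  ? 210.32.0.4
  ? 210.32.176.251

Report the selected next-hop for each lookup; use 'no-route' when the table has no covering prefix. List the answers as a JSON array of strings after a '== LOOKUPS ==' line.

Apply in order:
  add 210.32.0.0/12 -> H1 at depth 12
  add 210.32.176.0/20 -> H4 at depth 20
  add 3.142.122.0/25 -> H1 at depth 25
  add 26.63.128.0/20 -> H0 at depth 20
  Q 210.32.0.5: descend 1101001000100000 ; hops seen [H1] ; pick H1
  add 110.83.64.0/20 -> H0 at depth 20
  add 26.63.137.0/24 -> H0 at depth 24
  add 210.32.176.250/32 -> H3 at depth 32
  Q 26.63.137.36: descend 000110100011111110001001 ; hops seen [H0,H0] ; pick H0
  add 0.0.0.0/0 -> H4 at depth 0
  add 110.83.64.0/20 -> H4 at depth 20
  Q 81.72.166.134: descend 01 ; hops seen [H4] ; pick H4
  del 210.32.176.250/32 (clear depth 32)
  add 0.0.0.0/0 -> H4 at depth 0
  add 3.128.0.0/12 -> H1 at depth 12
  del 210.32.176.0/20 (clear depth 20)
  Q 26.63.137.0: descend 000110100011111110001001 ; hops seen [H4,H0,H0] ; pick H0
  Q 3.142.122.1: descend 0000001110001110011110100 ; hops seen [H4,H1,H1] ; pick H1
  Q 26.63.137.3: descend 000110100011111110001001 ; hops seen [H4,H0,H0] ; pick H0
  add 3.142.122.15/32 -> H5 at depth 32
  Q 26.63.137.0: descend 000110100011111110001001 ; hops seen [H4,H0,H0] ; pick H0
  add 110.83.72.80/28 -> H6 at depth 28
  del 0.0.0.0/0 (clear depth 0)
  add 210.32.176.240/28 -> H3 at depth 28
  del 3.142.122.15/32 (clear depth 32)
  Q 26.63.137.7: descend 000110100011111110001001 ; hops seen [H0,H0] ; pick H0
  Q 26.63.137.93: descend 000110100011111110001001 ; hops seen [H0,H0] ; pick H0
  Q 137.109.18.248: descend 1 ; hops seen [∅] ; pick no-route
  add 210.32.176.0/24 -> H2 at depth 24
  add 210.32.0.0/12 -> H2 at depth 12
  Q 5.245.170.94: descend 00000 ; hops seen [∅] ; pick no-route
  Q 3.142.122.0: descend 0000001110001110011110100000 ; hops seen [H1,H1] ; pick H1
  Q 222.178.145.252: descend 1101 ; hops seen [∅] ; pick no-route
  Q 210.45.142.10: descend 110100100010 ; hops seen [H2] ; pick H2
  Q 210.32.0.4: descend 1101001000100000 ; hops seen [H2] ; pick H2
  Q 210.32.176.251: descend 1101001000100000101100001111101 ; hops seen [H2,H2,H3] ; pick H3

== LOOKUPS ==
["H1","H0","H4","H0","H1","H0","H0","H0","H0","no-route","no-route","H1","no-route","H2","H2","H3"]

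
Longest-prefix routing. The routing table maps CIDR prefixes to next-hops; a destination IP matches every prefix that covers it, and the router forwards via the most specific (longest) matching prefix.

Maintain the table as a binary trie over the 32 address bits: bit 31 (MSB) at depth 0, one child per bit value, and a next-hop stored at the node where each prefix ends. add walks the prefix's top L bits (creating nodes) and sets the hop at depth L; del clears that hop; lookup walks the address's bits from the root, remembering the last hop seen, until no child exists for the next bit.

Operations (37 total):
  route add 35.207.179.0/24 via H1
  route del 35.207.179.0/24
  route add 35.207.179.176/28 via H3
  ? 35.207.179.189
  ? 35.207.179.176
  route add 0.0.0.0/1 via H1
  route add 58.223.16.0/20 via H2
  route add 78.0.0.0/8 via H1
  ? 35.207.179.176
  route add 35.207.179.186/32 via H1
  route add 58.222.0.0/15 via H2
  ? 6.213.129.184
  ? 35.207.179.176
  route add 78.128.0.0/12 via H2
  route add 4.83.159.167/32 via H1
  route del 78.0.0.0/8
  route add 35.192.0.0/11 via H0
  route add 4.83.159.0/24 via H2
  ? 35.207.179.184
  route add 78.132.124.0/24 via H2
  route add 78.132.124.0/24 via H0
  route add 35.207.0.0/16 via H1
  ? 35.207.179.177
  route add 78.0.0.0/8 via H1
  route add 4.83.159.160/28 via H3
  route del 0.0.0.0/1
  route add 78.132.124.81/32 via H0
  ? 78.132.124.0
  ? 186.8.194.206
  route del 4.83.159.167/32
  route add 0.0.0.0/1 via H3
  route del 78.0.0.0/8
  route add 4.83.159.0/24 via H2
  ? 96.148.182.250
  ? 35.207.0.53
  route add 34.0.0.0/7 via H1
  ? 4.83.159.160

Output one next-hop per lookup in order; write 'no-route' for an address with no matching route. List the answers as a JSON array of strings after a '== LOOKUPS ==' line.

Process each operation:
  add 35.207.179.0/24 -> H1 at depth 24
  - 35.207.179.0/24 clear@24
  add 35.207.179.176/28 -> H3 at depth 28
  lookup 35.207.179.189: bits 0010001111001111101100111011 walk d0:-→d1:-→d2:-→d3:-→d4:-→d5:-→d6:-→d7:-→d8:-→d9:-→d10:-→d11:-→d12:-→d13:-→d14:-→d15:-→d16:-→d17:-→d18:-→d19:-→d20:-→d21:-→d22:-→d23:-→d24:-→d25:-→d26:-→d27:-→d28:H3 -> H3
  lookup 35.207.179.176: bits 0010001111001111101100111011 walk d0:-→d1:-→d2:-→d3:-→d4:-→d5:-→d6:-→d7:-→d8:-→d9:-→d10:-→d11:-→d12:-→d13:-→d14:-→d15:-→d16:-→d17:-→d18:-→d19:-→d20:-→d21:-→d22:-→d23:-→d24:-→d25:-→d26:-→d27:-→d28:H3 -> H3
  add 0.0.0.0/1 -> H1 at depth 1
  add 58.223.16.0/20 -> H2 at depth 20
  add 78.0.0.0/8 -> H1 at depth 8
  lookup 35.207.179.176: bits 0010001111001111101100111011 walk d0:-→d1:H1→d2:-→d3:-→d4:-→d5:-→d6:-→d7:-→d8:-→d9:-→d10:-→d11:-→d12:-→d13:-→d14:-→d15:-→d16:-→d17:-→d18:-→d19:-→d20:-→d21:-→d22:-→d23:-→d24:-→d25:-→d26:-→d27:-→d28:H3 -> H3
  add 35.207.179.186/32 -> H1 at depth 32
  add 58.222.0.0/15 -> H2 at depth 15
  lookup 6.213.129.184: bits 00 walk d0:-→d1:H1→d2:- -> H1
  lookup 35.207.179.176: bits 0010001111001111101100111011 walk d0:-→d1:H1→d2:-→d3:-→d4:-→d5:-→d6:-→d7:-→d8:-→d9:-→d10:-→d11:-→d12:-→d13:-→d14:-→d15:-→d16:-→d17:-→d18:-→d19:-→d20:-→d21:-→d22:-→d23:-→d24:-→d25:-→d26:-→d27:-→d28:H3 -> H3
  add 78.128.0.0/12 -> H2 at depth 12
  add 4.83.159.167/32 -> H1 at depth 32
  - 78.0.0.0/8 clear@8
  add 35.192.0.0/11 -> H0 at depth 11
  add 4.83.159.0/24 -> H2 at depth 24
  lookup 35.207.179.184: bits 001000111100111110110011101110 walk d0:-→d1:H1→d2:-→d3:-→d4:-→d5:-→d6:-→d7:-→d8:-→d9:-→d10:-→d11:H0→d12:-→d13:-→d14:-→d15:-→d16:-→d17:-→d18:-→d19:-→d20:-→d21:-→d22:-→d23:-→d24:-→d25:-→d26:-→d27:-→d28:H3→d29:-→d30:- -> H3
  add 78.132.124.0/24 -> H2 at depth 24
  add 78.132.124.0/24 -> H0 at depth 24
  add 35.207.0.0/16 -> H1 at depth 16
  lookup 35.207.179.177: bits 0010001111001111101100111011 walk d0:-→d1:H1→d2:-→d3:-→d4:-→d5:-→d6:-→d7:-→d8:-→d9:-→d10:-→d11:H0→d12:-→d13:-→d14:-→d15:-→d16:H1→d17:-→d18:-→d19:-→d20:-→d21:-→d22:-→d23:-→d24:-→d25:-→d26:-→d27:-→d28:H3 -> H3
  add 78.0.0.0/8 -> H1 at depth 8
  add 4.83.159.160/28 -> H3 at depth 28
  - 0.0.0.0/1 clear@1
  add 78.132.124.81/32 -> H0 at depth 32
  lookup 78.132.124.0: bits 0100111010000100011111000 walk d0:-→d1:-→d2:-→d3:-→d4:-→d5:-→d6:-→d7:-→d8:H1→d9:-→d10:-→d11:-→d12:H2→d13:-→d14:-→d15:-→d16:-→d17:-→d18:-→d19:-→d20:-→d21:-→d22:-→d23:-→d24:H0→d25:- -> H0
  lookup 186.8.194.206: bits ε walk d0:- -> no-route
  - 4.83.159.167/32 clear@32
  add 0.0.0.0/1 -> H3 at depth 1
  - 78.0.0.0/8 clear@8
  add 4.83.159.0/24 -> H2 at depth 24
  lookup 96.148.182.250: bits 01 walk d0:-→d1:H3→d2:- -> H3
  lookup 35.207.0.53: bits 0010001111001111 walk d0:-→d1:H3→d2:-→d3:-→d4:-→d5:-→d6:-→d7:-→d8:-→d9:-→d10:-→d11:H0→d12:-→d13:-→d14:-→d15:-→d16:H1 -> H1
  add 34.0.0.0/7 -> H1 at depth 7
  lookup 4.83.159.160: bits 00000100010100111001111110100 walk d0:-→d1:H3→d2:-→d3:-→d4:-→d5:-→d6:-→d7:-→d8:-→d9:-→d10:-→d11:-→d12:-→d13:-→d14:-→d15:-→d16:-→d17:-→d18:-→d19:-→d20:-→d21:-→d22:-→d23:-→d24:H2→d25:-→d26:-→d27:-→d28:H3→d29:- -> H3

== LOOKUPS ==
["H3","H3","H3","H1","H3","H3","H3","H0","no-route","H3","H1","H3"]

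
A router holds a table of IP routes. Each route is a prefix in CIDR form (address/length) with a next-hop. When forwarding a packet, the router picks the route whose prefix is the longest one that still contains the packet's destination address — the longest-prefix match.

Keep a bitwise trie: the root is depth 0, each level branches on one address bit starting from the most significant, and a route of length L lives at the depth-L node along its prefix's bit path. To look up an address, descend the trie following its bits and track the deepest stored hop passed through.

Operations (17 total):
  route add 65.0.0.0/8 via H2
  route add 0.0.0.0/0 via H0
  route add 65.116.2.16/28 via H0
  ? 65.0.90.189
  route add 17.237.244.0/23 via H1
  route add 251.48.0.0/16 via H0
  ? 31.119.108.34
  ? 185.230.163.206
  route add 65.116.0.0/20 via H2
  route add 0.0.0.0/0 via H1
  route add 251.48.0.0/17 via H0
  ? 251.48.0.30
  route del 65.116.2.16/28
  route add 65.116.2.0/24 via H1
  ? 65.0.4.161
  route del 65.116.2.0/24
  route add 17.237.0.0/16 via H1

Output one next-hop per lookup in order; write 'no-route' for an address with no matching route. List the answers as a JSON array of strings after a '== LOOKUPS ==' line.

Apply in order:
  add 65.0.0.0/8 -> H2 at depth 8
  add 0.0.0.0/0 -> H0 at depth 0
  add 65.116.2.16/28 -> H0 at depth 28
  ? 65.0.90.189  path d0:H0→d1:-→d2:-→d3:-→d4:-→d5:-→d6:-→d7:-→d8:H2→d9:-  best=H2
  add 17.237.244.0/23 -> H1 at depth 23
  add 251.48.0.0/16 -> H0 at depth 16
  ? 31.119.108.34  path d0:H0→d1:-→d2:-→d3:-→d4:-  best=H0
  ? 185.230.163.206  path d0:H0→d1:-  best=H0
  add 65.116.0.0/20 -> H2 at depth 20
  add 0.0.0.0/0 -> H1 at depth 0
  add 251.48.0.0/17 -> H0 at depth 17
  ? 251.48.0.30  path d0:H1→d1:-→d2:-→d3:-→d4:-→d5:-→d6:-→d7:-→d8:-→d9:-→d10:-→d11:-→d12:-→d13:-→d14:-→d15:-→d16:H0→d17:H0  best=H0
  - 65.116.2.16/28 clear@28
  add 65.116.2.0/24 -> H1 at depth 24
  ? 65.0.4.161  path d0:H1→d1:-→d2:-→d3:-→d4:-→d5:-→d6:-→d7:-→d8:H2→d9:-  best=H2
  - 65.116.2.0/24 clear@24
  add 17.237.0.0/16 -> H1 at depth 16

== LOOKUPS ==
["H2","H0","H0","H0","H2"]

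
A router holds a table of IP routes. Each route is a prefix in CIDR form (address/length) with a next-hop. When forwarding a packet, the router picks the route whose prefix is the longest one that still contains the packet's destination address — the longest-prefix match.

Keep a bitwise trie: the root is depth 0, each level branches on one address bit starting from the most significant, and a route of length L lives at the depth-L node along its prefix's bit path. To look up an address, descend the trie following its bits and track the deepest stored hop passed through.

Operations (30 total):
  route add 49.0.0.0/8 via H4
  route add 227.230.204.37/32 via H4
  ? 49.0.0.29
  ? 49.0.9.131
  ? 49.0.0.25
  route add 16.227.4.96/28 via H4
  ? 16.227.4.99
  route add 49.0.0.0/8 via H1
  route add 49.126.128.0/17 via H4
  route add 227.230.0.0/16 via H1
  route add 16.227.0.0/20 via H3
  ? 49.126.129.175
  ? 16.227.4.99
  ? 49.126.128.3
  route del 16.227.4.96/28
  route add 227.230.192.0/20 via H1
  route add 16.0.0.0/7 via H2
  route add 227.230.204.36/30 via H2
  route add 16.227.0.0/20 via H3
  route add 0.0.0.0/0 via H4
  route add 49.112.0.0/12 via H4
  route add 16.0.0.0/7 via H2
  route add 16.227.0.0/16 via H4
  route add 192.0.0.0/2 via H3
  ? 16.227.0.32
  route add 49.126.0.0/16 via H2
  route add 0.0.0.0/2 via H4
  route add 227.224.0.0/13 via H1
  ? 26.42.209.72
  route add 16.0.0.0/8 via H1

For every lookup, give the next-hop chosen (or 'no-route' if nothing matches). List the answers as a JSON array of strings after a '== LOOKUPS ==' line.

Process each operation:
  add 49.0.0.0/8 -> H4 at depth 8
  add 227.230.204.37/32 -> H4 at depth 32
  Q 49.0.0.29: descend 00110001 ; hops seen [H4] ; pick H4
  Q 49.0.9.131: descend 00110001 ; hops seen [H4] ; pick H4
  Q 49.0.0.25: descend 00110001 ; hops seen [H4] ; pick H4
  add 16.227.4.96/28 -> H4 at depth 28
  Q 16.227.4.99: descend 0001000011100011000001000110 ; hops seen [H4] ; pick H4
  add 49.0.0.0/8 -> H1 at depth 8
  add 49.126.128.0/17 -> H4 at depth 17
  add 227.230.0.0/16 -> H1 at depth 16
  add 16.227.0.0/20 -> H3 at depth 20
  Q 49.126.129.175: descend 00110001011111101 ; hops seen [H1,H4] ; pick H4
  Q 16.227.4.99: descend 0001000011100011000001000110 ; hops seen [H3,H4] ; pick H4
  Q 49.126.128.3: descend 00110001011111101 ; hops seen [H1,H4] ; pick H4
  - 16.227.4.96/28 clear@28
  add 227.230.192.0/20 -> H1 at depth 20
  add 16.0.0.0/7 -> H2 at depth 7
  add 227.230.204.36/30 -> H2 at depth 30
  add 16.227.0.0/20 -> H3 at depth 20
  add 0.0.0.0/0 -> H4 at depth 0
  add 49.112.0.0/12 -> H4 at depth 12
  add 16.0.0.0/7 -> H2 at depth 7
  add 16.227.0.0/16 -> H4 at depth 16
  add 192.0.0.0/2 -> H3 at depth 2
  Q 16.227.0.32: descend 000100001110001100000 ; hops seen [H4,H2,H4,H3] ; pick H3
  add 49.126.0.0/16 -> H2 at depth 16
  add 0.0.0.0/2 -> H4 at depth 2
  add 227.224.0.0/13 -> H1 at depth 13
  Q 26.42.209.72: descend 0001 ; hops seen [H4,H4] ; pick H4
  add 16.0.0.0/8 -> H1 at depth 8

== LOOKUPS ==
["H4","H4","H4","H4","H4","H4","H4","H3","H4"]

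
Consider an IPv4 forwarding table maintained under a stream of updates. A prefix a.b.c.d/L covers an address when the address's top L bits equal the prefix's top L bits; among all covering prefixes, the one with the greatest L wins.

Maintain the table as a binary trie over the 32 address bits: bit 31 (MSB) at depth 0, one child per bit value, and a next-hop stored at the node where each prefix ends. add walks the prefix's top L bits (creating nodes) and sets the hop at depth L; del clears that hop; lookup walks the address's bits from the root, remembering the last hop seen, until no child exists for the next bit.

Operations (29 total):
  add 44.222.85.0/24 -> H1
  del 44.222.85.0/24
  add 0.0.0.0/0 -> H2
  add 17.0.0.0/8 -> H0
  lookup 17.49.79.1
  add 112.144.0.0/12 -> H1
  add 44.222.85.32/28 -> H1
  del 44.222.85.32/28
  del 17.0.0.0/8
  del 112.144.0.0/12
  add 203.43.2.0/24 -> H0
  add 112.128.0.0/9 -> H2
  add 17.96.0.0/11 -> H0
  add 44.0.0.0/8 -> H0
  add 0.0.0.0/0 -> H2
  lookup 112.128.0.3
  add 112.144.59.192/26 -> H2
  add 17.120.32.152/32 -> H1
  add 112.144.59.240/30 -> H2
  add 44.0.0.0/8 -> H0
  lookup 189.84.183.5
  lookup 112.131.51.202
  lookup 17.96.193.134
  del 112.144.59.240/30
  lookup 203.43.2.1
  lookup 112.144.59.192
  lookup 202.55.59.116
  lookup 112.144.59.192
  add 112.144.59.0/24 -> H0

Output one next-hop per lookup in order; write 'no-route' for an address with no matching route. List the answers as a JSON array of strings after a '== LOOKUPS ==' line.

Process each operation:
  + 44.222.85.0/24 (H1) depth=24
  - 44.222.85.0/24 clear@24
  + 0.0.0.0/0 (H2) depth=0
  + 17.0.0.0/8 (H0) depth=8
  lookup 17.49.79.1: bits 00010001 walk d0:H2→d1:-→d2:-→d3:-→d4:-→d5:-→d6:-→d7:-→d8:H0 -> H0
  + 112.144.0.0/12 (H1) depth=12
  + 44.222.85.32/28 (H1) depth=28
  - 44.222.85.32/28 clear@28
  - 17.0.0.0/8 clear@8
  - 112.144.0.0/12 clear@12
  + 203.43.2.0/24 (H0) depth=24
  + 112.128.0.0/9 (H2) depth=9
  + 17.96.0.0/11 (H0) depth=11
  + 44.0.0.0/8 (H0) depth=8
  + 0.0.0.0/0 (H2) depth=0
  lookup 112.128.0.3: bits 01110000100 walk d0:H2→d1:-→d2:-→d3:-→d4:-→d5:-→d6:-→d7:-→d8:-→d9:H2→d10:-→d11:- -> H2
  + 112.144.59.192/26 (H2) depth=26
  + 17.120.32.152/32 (H1) depth=32
  + 112.144.59.240/30 (H2) depth=30
  + 44.0.0.0/8 (H0) depth=8
  lookup 189.84.183.5: bits 1 walk d0:H2→d1:- -> H2
  lookup 112.131.51.202: bits 01110000100 walk d0:H2→d1:-→d2:-→d3:-→d4:-→d5:-→d6:-→d7:-→d8:-→d9:H2→d10:-→d11:- -> H2
  lookup 17.96.193.134: bits 00010001011 walk d0:H2→d1:-→d2:-→d3:-→d4:-→d5:-→d6:-→d7:-→d8:-→d9:-→d10:-→d11:H0 -> H0
  - 112.144.59.240/30 clear@30
  lookup 203.43.2.1: bits 110010110010101100000010 walk d0:H2→d1:-→d2:-→d3:-→d4:-→d5:-→d6:-→d7:-→d8:-→d9:-→d10:-→d11:-→d12:-→d13:-→d14:-→d15:-→d16:-→d17:-→d18:-→d19:-→d20:-→d21:-→d22:-→d23:-→d24:H0 -> H0
  lookup 112.144.59.192: bits 01110000100100000011101111 walk d0:H2→d1:-→d2:-→d3:-→d4:-→d5:-→d6:-→d7:-→d8:-→d9:H2→d10:-→d11:-→d12:-→d13:-→d14:-→d15:-→d16:-→d17:-→d18:-→d19:-→d20:-→d21:-→d22:-→d23:-→d24:-→d25:-→d26:H2 -> H2
  lookup 202.55.59.116: bits 1100101 walk d0:H2→d1:-→d2:-→d3:-→d4:-→d5:-→d6:-→d7:- -> H2
  lookup 112.144.59.192: bits 01110000100100000011101111 walk d0:H2→d1:-→d2:-→d3:-→d4:-→d5:-→d6:-→d7:-→d8:-→d9:H2→d10:-→d11:-→d12:-→d13:-→d14:-→d15:-→d16:-→d17:-→d18:-→d19:-→d20:-→d21:-→d22:-→d23:-→d24:-→d25:-→d26:H2 -> H2
  + 112.144.59.0/24 (H0) depth=24

== LOOKUPS ==
["H0","H2","H2","H2","H0","H0","H2","H2","H2"]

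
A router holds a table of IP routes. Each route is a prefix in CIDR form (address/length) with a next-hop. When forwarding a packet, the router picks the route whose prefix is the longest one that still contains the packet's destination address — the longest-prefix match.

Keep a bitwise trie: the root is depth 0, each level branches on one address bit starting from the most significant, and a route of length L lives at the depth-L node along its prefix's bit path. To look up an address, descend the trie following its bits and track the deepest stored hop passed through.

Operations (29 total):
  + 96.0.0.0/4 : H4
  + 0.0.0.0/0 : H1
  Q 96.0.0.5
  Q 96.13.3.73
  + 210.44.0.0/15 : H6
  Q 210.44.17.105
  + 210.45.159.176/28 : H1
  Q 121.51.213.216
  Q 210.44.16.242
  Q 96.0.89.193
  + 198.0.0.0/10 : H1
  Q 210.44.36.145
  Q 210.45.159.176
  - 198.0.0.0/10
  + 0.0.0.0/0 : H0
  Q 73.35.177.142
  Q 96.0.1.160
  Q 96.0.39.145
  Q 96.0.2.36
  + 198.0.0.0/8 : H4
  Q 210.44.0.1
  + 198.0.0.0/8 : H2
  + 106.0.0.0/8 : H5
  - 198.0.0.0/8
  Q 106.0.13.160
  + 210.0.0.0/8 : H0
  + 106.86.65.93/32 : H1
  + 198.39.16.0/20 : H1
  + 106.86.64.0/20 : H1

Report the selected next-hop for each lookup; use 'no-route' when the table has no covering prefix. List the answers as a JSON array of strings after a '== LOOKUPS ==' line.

Process each operation:
  + 96.0.0.0/4 (H4) depth=4
  + 0.0.0.0/0 (H1) depth=0
  Q 96.0.0.5: descend 0110 ; hops seen [H1,H4] ; pick H4
  Q 96.13.3.73: descend 0110 ; hops seen [H1,H4] ; pick H4
  + 210.44.0.0/15 (H6) depth=15
  Q 210.44.17.105: descend 110100100010110 ; hops seen [H1,H6] ; pick H6
  + 210.45.159.176/28 (H1) depth=28
  Q 121.51.213.216: descend 011 ; hops seen [H1] ; pick H1
  Q 210.44.16.242: descend 110100100010110 ; hops seen [H1,H6] ; pick H6
  Q 96.0.89.193: descend 0110 ; hops seen [H1,H4] ; pick H4
  + 198.0.0.0/10 (H1) depth=10
  Q 210.44.36.145: descend 110100100010110 ; hops seen [H1,H6] ; pick H6
  Q 210.45.159.176: descend 1101001000101101100111111011 ; hops seen [H1,H6,H1] ; pick H1
  - 198.0.0.0/10 clear@10
  + 0.0.0.0/0 (H0) depth=0
  Q 73.35.177.142: descend 01 ; hops seen [H0] ; pick H0
  Q 96.0.1.160: descend 0110 ; hops seen [H0,H4] ; pick H4
  Q 96.0.39.145: descend 0110 ; hops seen [H0,H4] ; pick H4
  Q 96.0.2.36: descend 0110 ; hops seen [H0,H4] ; pick H4
  + 198.0.0.0/8 (H4) depth=8
  Q 210.44.0.1: descend 110100100010110 ; hops seen [H0,H6] ; pick H6
  + 198.0.0.0/8 (H2) depth=8
  + 106.0.0.0/8 (H5) depth=8
  - 198.0.0.0/8 clear@8
  Q 106.0.13.160: descend 01101010 ; hops seen [H0,H4,H5] ; pick H5
  + 210.0.0.0/8 (H0) depth=8
  + 106.86.65.93/32 (H1) depth=32
  + 198.39.16.0/20 (H1) depth=20
  + 106.86.64.0/20 (H1) depth=20

== LOOKUPS ==
["H4","H4","H6","H1","H6","H4","H6","H1","H0","H4","H4","H4","H6","H5"]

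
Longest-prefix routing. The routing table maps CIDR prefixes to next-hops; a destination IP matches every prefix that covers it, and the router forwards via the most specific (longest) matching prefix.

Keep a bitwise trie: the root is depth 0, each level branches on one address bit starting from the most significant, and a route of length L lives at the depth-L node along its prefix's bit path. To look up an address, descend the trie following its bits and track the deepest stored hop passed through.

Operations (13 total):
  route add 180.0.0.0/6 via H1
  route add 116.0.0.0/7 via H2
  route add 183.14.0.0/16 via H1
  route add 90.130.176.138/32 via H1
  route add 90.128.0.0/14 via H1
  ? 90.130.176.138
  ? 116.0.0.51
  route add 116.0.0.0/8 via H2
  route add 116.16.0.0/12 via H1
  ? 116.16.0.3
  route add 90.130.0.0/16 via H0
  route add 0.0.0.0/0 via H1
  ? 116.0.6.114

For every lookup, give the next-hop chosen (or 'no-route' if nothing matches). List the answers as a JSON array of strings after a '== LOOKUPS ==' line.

Apply in order:
  + 180.0.0.0/6 (H1) depth=6
  + 116.0.0.0/7 (H2) depth=7
  + 183.14.0.0/16 (H1) depth=16
  + 90.130.176.138/32 (H1) depth=32
  + 90.128.0.0/14 (H1) depth=14
  lookup 90.130.176.138: bits 01011010100000101011000010001010 walk d0:-→d1:-→d2:-→d3:-→d4:-→d5:-→d6:-→d7:-→d8:-→d9:-→d10:-→d11:-→d12:-→d13:-→d14:H1→d15:-→d16:-→d17:-→d18:-→d19:-→d20:-→d21:-→d22:-→d23:-→d24:-→d25:-→d26:-→d27:-→d28:-→d29:-→d30:-→d31:-→d32:H1 -> H1
  lookup 116.0.0.51: bits 0111010 walk d0:-→d1:-→d2:-→d3:-→d4:-→d5:-→d6:-→d7:H2 -> H2
  + 116.0.0.0/8 (H2) depth=8
  + 116.16.0.0/12 (H1) depth=12
  lookup 116.16.0.3: bits 011101000001 walk d0:-→d1:-→d2:-→d3:-→d4:-→d5:-→d6:-→d7:H2→d8:H2→d9:-→d10:-→d11:-→d12:H1 -> H1
  + 90.130.0.0/16 (H0) depth=16
  + 0.0.0.0/0 (H1) depth=0
  lookup 116.0.6.114: bits 01110100000 walk d0:H1→d1:-→d2:-→d3:-→d4:-→d5:-→d6:-→d7:H2→d8:H2→d9:-→d10:-→d11:- -> H2

== LOOKUPS ==
["H1","H2","H1","H2"]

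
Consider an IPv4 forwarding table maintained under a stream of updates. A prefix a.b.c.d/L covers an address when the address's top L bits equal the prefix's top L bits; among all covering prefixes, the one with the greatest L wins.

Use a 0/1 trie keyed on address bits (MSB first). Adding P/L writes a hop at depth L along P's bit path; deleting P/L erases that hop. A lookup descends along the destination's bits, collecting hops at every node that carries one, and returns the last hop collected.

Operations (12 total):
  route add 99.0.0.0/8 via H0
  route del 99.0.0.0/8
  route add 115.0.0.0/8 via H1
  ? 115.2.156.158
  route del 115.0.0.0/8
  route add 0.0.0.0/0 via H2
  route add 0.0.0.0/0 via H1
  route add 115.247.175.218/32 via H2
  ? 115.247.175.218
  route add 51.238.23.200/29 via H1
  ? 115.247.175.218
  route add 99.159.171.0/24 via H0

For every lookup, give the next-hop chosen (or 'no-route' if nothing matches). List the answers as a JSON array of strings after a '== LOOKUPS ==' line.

Apply in order:
  + 99.0.0.0/8 (H0) depth=8
  del 99.0.0.0/8 (clear depth 8)
  + 115.0.0.0/8 (H1) depth=8
  lookup 115.2.156.158: bits 01110011 walk d0:-→d1:-→d2:-→d3:-→d4:-→d5:-→d6:-→d7:-→d8:H1 -> H1
  del 115.0.0.0/8 (clear depth 8)
  + 0.0.0.0/0 (H2) depth=0
  + 0.0.0.0/0 (H1) depth=0
  + 115.247.175.218/32 (H2) depth=32
  lookup 115.247.175.218: bits 01110011111101111010111111011010 walk d0:H1→d1:-→d2:-→d3:-→d4:-→d5:-→d6:-→d7:-→d8:-→d9:-→d10:-→d11:-→d12:-→d13:-→d14:-→d15:-→d16:-→d17:-→d18:-→d19:-→d20:-→d21:-→d22:-→d23:-→d24:-→d25:-→d26:-→d27:-→d28:-→d29:-→d30:-→d31:-→d32:H2 -> H2
  + 51.238.23.200/29 (H1) depth=29
  lookup 115.247.175.218: bits 01110011111101111010111111011010 walk d0:H1→d1:-→d2:-→d3:-→d4:-→d5:-→d6:-→d7:-→d8:-→d9:-→d10:-→d11:-→d12:-→d13:-→d14:-→d15:-→d16:-→d17:-→d18:-→d19:-→d20:-→d21:-→d22:-→d23:-→d24:-→d25:-→d26:-→d27:-→d28:-→d29:-→d30:-→d31:-→d32:H2 -> H2
  + 99.159.171.0/24 (H0) depth=24

== LOOKUPS ==
["H1","H2","H2"]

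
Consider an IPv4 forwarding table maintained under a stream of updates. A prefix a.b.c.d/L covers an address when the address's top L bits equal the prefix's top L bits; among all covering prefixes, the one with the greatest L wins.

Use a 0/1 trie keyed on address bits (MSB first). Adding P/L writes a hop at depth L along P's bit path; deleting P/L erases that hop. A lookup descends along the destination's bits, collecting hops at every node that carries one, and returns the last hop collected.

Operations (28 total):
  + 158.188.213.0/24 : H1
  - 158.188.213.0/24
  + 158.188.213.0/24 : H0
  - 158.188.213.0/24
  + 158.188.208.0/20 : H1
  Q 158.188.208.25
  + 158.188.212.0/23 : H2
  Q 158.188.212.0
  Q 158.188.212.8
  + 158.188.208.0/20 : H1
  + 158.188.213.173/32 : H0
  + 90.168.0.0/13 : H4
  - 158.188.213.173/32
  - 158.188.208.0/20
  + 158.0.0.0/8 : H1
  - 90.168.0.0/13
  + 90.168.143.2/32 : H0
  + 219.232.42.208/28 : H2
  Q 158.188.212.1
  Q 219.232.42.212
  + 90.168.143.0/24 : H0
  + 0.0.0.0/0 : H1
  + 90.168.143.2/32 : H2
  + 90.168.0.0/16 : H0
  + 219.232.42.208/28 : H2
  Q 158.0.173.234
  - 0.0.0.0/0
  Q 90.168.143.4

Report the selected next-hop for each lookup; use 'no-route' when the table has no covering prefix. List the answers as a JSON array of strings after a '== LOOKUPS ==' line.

Trace:
  add 158.188.213.0/24 -> H1 at depth 24
  - 158.188.213.0/24 clear@24
  add 158.188.213.0/24 -> H0 at depth 24
  - 158.188.213.0/24 clear@24
  add 158.188.208.0/20 -> H1 at depth 20
  Q 158.188.208.25: descend 100111101011110011010 ; hops seen [H1] ; pick H1
  add 158.188.212.0/23 -> H2 at depth 23
  Q 158.188.212.0: descend 10011110101111001101010 ; hops seen [H1,H2] ; pick H2
  Q 158.188.212.8: descend 10011110101111001101010 ; hops seen [H1,H2] ; pick H2
  add 158.188.208.0/20 -> H1 at depth 20
  add 158.188.213.173/32 -> H0 at depth 32
  add 90.168.0.0/13 -> H4 at depth 13
  - 158.188.213.173/32 clear@32
  - 158.188.208.0/20 clear@20
  add 158.0.0.0/8 -> H1 at depth 8
  - 90.168.0.0/13 clear@13
  add 90.168.143.2/32 -> H0 at depth 32
  add 219.232.42.208/28 -> H2 at depth 28
  Q 158.188.212.1: descend 10011110101111001101010 ; hops seen [H1,H2] ; pick H2
  Q 219.232.42.212: descend 1101101111101000001010101101 ; hops seen [H2] ; pick H2
  add 90.168.143.0/24 -> H0 at depth 24
  add 0.0.0.0/0 -> H1 at depth 0
  add 90.168.143.2/32 -> H2 at depth 32
  add 90.168.0.0/16 -> H0 at depth 16
  add 219.232.42.208/28 -> H2 at depth 28
  Q 158.0.173.234: descend 10011110 ; hops seen [H1,H1] ; pick H1
  - 0.0.0.0/0 clear@0
  Q 90.168.143.4: descend 01011010101010001000111100000 ; hops seen [H0,H0] ; pick H0

== LOOKUPS ==
["H1","H2","H2","H2","H2","H1","H0"]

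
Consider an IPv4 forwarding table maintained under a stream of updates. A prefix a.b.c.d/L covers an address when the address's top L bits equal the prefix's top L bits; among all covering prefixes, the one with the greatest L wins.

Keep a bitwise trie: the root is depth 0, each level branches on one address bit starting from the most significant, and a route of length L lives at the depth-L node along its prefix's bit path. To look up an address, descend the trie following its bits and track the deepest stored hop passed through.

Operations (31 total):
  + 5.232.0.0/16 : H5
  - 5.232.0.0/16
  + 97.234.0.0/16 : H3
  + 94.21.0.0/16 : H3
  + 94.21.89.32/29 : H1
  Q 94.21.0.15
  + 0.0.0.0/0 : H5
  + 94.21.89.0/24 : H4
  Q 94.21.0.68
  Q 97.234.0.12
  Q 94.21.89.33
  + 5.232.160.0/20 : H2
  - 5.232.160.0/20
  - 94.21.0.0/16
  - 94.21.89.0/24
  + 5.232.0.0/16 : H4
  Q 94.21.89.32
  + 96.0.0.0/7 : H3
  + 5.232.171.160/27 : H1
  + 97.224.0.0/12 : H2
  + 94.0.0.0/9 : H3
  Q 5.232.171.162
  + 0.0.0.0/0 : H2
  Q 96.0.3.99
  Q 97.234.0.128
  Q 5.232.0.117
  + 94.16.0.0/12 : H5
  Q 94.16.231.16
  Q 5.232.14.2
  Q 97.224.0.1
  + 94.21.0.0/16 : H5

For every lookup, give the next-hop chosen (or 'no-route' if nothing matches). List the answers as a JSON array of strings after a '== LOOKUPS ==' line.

Trace:
  + 5.232.0.0/16 (H5) depth=16
  del 5.232.0.0/16 (clear depth 16)
  + 97.234.0.0/16 (H3) depth=16
  + 94.21.0.0/16 (H3) depth=16
  + 94.21.89.32/29 (H1) depth=29
  Q 94.21.0.15: descend 01011110000101010 ; hops seen [H3] ; pick H3
  + 0.0.0.0/0 (H5) depth=0
  + 94.21.89.0/24 (H4) depth=24
  Q 94.21.0.68: descend 01011110000101010 ; hops seen [H5,H3] ; pick H3
  Q 97.234.0.12: descend 0110000111101010 ; hops seen [H5,H3] ; pick H3
  Q 94.21.89.33: descend 01011110000101010101100100100 ; hops seen [H5,H3,H4,H1] ; pick H1
  + 5.232.160.0/20 (H2) depth=20
  del 5.232.160.0/20 (clear depth 20)
  del 94.21.0.0/16 (clear depth 16)
  del 94.21.89.0/24 (clear depth 24)
  + 5.232.0.0/16 (H4) depth=16
  Q 94.21.89.32: descend 01011110000101010101100100100 ; hops seen [H5,H1] ; pick H1
  + 96.0.0.0/7 (H3) depth=7
  + 5.232.171.160/27 (H1) depth=27
  + 97.224.0.0/12 (H2) depth=12
  + 94.0.0.0/9 (H3) depth=9
  Q 5.232.171.162: descend 000001011110100010101011101 ; hops seen [H5,H4,H1] ; pick H1
  + 0.0.0.0/0 (H2) depth=0
  Q 96.0.3.99: descend 0110000 ; hops seen [H2,H3] ; pick H3
  Q 97.234.0.128: descend 0110000111101010 ; hops seen [H2,H3,H2,H3] ; pick H3
  Q 5.232.0.117: descend 0000010111101000 ; hops seen [H2,H4] ; pick H4
  + 94.16.0.0/12 (H5) depth=12
  Q 94.16.231.16: descend 0101111000010 ; hops seen [H2,H3,H5] ; pick H5
  Q 5.232.14.2: descend 0000010111101000 ; hops seen [H2,H4] ; pick H4
  Q 97.224.0.1: descend 011000011110 ; hops seen [H2,H3,H2] ; pick H2
  + 94.21.0.0/16 (H5) depth=16

== LOOKUPS ==
["H3","H3","H3","H1","H1","H1","H3","H3","H4","H5","H4","H2"]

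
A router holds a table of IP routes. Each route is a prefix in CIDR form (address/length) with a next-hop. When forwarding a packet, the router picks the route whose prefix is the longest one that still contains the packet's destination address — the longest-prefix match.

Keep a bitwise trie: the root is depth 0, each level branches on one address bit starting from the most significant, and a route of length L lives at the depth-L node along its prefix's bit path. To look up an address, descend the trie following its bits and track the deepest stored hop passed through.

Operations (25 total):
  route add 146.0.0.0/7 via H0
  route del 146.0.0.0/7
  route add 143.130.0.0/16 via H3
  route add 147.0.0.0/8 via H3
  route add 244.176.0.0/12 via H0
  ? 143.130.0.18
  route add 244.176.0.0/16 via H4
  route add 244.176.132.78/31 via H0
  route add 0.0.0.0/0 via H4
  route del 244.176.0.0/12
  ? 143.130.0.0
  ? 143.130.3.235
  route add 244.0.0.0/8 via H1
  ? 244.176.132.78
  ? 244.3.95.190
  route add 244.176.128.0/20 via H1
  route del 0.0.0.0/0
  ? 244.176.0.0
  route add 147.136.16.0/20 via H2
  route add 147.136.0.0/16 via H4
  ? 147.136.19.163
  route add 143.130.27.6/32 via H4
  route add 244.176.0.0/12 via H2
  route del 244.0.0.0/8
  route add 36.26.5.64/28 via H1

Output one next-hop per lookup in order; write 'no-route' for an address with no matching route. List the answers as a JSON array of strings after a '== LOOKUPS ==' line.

Trace:
  + 146.0.0.0/7 (H0) depth=7
  - 146.0.0.0/7 clear@7
  + 143.130.0.0/16 (H3) depth=16
  + 147.0.0.0/8 (H3) depth=8
  + 244.176.0.0/12 (H0) depth=12
  lookup 143.130.0.18: bits 1000111110000010 walk d0:-→d1:-→d2:-→d3:-→d4:-→d5:-→d6:-→d7:-→d8:-→d9:-→d10:-→d11:-→d12:-→d13:-→d14:-→d15:-→d16:H3 -> H3
  + 244.176.0.0/16 (H4) depth=16
  + 244.176.132.78/31 (H0) depth=31
  + 0.0.0.0/0 (H4) depth=0
  - 244.176.0.0/12 clear@12
  lookup 143.130.0.0: bits 1000111110000010 walk d0:H4→d1:-→d2:-→d3:-→d4:-→d5:-→d6:-→d7:-→d8:-→d9:-→d10:-→d11:-→d12:-→d13:-→d14:-→d15:-→d16:H3 -> H3
  lookup 143.130.3.235: bits 1000111110000010 walk d0:H4→d1:-→d2:-→d3:-→d4:-→d5:-→d6:-→d7:-→d8:-→d9:-→d10:-→d11:-→d12:-→d13:-→d14:-→d15:-→d16:H3 -> H3
  + 244.0.0.0/8 (H1) depth=8
  lookup 244.176.132.78: bits 1111010010110000100001000100111 walk d0:H4→d1:-→d2:-→d3:-→d4:-→d5:-→d6:-→d7:-→d8:H1→d9:-→d10:-→d11:-→d12:-→d13:-→d14:-→d15:-→d16:H4→d17:-→d18:-→d19:-→d20:-→d21:-→d22:-→d23:-→d24:-→d25:-→d26:-→d27:-→d28:-→d29:-→d30:-→d31:H0 -> H0
  lookup 244.3.95.190: bits 11110100 walk d0:H4→d1:-→d2:-→d3:-→d4:-→d5:-→d6:-→d7:-→d8:H1 -> H1
  + 244.176.128.0/20 (H1) depth=20
  - 0.0.0.0/0 clear@0
  lookup 244.176.0.0: bits 1111010010110000 walk d0:-→d1:-→d2:-→d3:-→d4:-→d5:-→d6:-→d7:-→d8:H1→d9:-→d10:-→d11:-→d12:-→d13:-→d14:-→d15:-→d16:H4 -> H4
  + 147.136.16.0/20 (H2) depth=20
  + 147.136.0.0/16 (H4) depth=16
  lookup 147.136.19.163: bits 10010011100010000001 walk d0:-→d1:-→d2:-→d3:-→d4:-→d5:-→d6:-→d7:-→d8:H3→d9:-→d10:-→d11:-→d12:-→d13:-→d14:-→d15:-→d16:H4→d17:-→d18:-→d19:-→d20:H2 -> H2
  + 143.130.27.6/32 (H4) depth=32
  + 244.176.0.0/12 (H2) depth=12
  - 244.0.0.0/8 clear@8
  + 36.26.5.64/28 (H1) depth=28

== LOOKUPS ==
["H3","H3","H3","H0","H1","H4","H2"]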